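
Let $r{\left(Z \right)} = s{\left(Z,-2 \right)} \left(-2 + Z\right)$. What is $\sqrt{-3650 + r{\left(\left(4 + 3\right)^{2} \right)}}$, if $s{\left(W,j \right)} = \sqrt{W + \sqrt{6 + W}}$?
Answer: $\sqrt{-3650 + 47 \sqrt{49 + \sqrt{55}}} \approx 57.419 i$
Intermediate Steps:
$r{\left(Z \right)} = \sqrt{Z + \sqrt{6 + Z}} \left(-2 + Z\right)$
$\sqrt{-3650 + r{\left(\left(4 + 3\right)^{2} \right)}} = \sqrt{-3650 + \sqrt{\left(4 + 3\right)^{2} + \sqrt{6 + \left(4 + 3\right)^{2}}} \left(-2 + \left(4 + 3\right)^{2}\right)} = \sqrt{-3650 + \sqrt{7^{2} + \sqrt{6 + 7^{2}}} \left(-2 + 7^{2}\right)} = \sqrt{-3650 + \sqrt{49 + \sqrt{6 + 49}} \left(-2 + 49\right)} = \sqrt{-3650 + \sqrt{49 + \sqrt{55}} \cdot 47} = \sqrt{-3650 + 47 \sqrt{49 + \sqrt{55}}}$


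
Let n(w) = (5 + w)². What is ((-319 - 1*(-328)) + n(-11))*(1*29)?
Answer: 1305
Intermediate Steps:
((-319 - 1*(-328)) + n(-11))*(1*29) = ((-319 - 1*(-328)) + (5 - 11)²)*(1*29) = ((-319 + 328) + (-6)²)*29 = (9 + 36)*29 = 45*29 = 1305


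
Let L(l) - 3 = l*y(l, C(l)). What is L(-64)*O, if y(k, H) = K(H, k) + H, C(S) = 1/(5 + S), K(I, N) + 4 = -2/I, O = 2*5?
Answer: -4302230/59 ≈ -72919.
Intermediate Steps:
O = 10
K(I, N) = -4 - 2/I
y(k, H) = -4 + H - 2/H (y(k, H) = (-4 - 2/H) + H = -4 + H - 2/H)
L(l) = 3 + l*(-14 + 1/(5 + l) - 2*l) (L(l) = 3 + l*(-4 + 1/(5 + l) - (10 + 2*l)) = 3 + l*(-4 + 1/(5 + l) - 2*(5 + l)) = 3 + l*(-4 + 1/(5 + l) + (-10 - 2*l)) = 3 + l*(-14 + 1/(5 + l) - 2*l))
L(-64)*O = ((15 - 66*(-64) - 24*(-64)**2 - 2*(-64)**3)/(5 - 64))*10 = ((15 + 4224 - 24*4096 - 2*(-262144))/(-59))*10 = -(15 + 4224 - 98304 + 524288)/59*10 = -1/59*430223*10 = -430223/59*10 = -4302230/59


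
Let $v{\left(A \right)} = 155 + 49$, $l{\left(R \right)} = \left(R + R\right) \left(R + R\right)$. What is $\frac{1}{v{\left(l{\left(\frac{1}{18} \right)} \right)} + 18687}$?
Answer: $\frac{1}{18891} \approx 5.2935 \cdot 10^{-5}$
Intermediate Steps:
$l{\left(R \right)} = 4 R^{2}$ ($l{\left(R \right)} = 2 R 2 R = 4 R^{2}$)
$v{\left(A \right)} = 204$
$\frac{1}{v{\left(l{\left(\frac{1}{18} \right)} \right)} + 18687} = \frac{1}{204 + 18687} = \frac{1}{18891}$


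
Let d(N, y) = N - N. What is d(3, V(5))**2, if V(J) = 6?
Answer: 0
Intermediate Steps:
d(N, y) = 0
d(3, V(5))**2 = 0**2 = 0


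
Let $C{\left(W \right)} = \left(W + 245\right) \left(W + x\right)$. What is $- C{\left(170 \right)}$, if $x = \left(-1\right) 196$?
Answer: $10790$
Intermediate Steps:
$x = -196$
$C{\left(W \right)} = \left(-196 + W\right) \left(245 + W\right)$ ($C{\left(W \right)} = \left(W + 245\right) \left(W - 196\right) = \left(245 + W\right) \left(-196 + W\right) = \left(-196 + W\right) \left(245 + W\right)$)
$- C{\left(170 \right)} = - (-48020 + 170^{2} + 49 \cdot 170) = - (-48020 + 28900 + 8330) = \left(-1\right) \left(-10790\right) = 10790$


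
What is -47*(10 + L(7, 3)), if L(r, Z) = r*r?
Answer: -2773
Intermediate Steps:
L(r, Z) = r**2
-47*(10 + L(7, 3)) = -47*(10 + 7**2) = -47*(10 + 49) = -47*59 = -2773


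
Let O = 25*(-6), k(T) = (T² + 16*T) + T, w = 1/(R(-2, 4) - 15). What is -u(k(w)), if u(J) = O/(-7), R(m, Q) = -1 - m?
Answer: -150/7 ≈ -21.429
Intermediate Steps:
w = -1/14 (w = 1/((-1 - 1*(-2)) - 15) = 1/((-1 + 2) - 15) = 1/(1 - 15) = 1/(-14) = -1/14 ≈ -0.071429)
k(T) = T² + 17*T
O = -150
u(J) = 150/7 (u(J) = -150/(-7) = -150*(-⅐) = 150/7)
-u(k(w)) = -1*150/7 = -150/7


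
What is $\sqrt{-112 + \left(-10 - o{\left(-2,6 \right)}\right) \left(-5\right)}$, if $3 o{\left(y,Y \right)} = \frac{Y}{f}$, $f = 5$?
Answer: $2 i \sqrt{15} \approx 7.746 i$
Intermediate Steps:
$o{\left(y,Y \right)} = \frac{Y}{15}$ ($o{\left(y,Y \right)} = \frac{Y \frac{1}{5}}{3} = \frac{\frac{1}{5} Y}{3} = \frac{Y}{15}$)
$\sqrt{-112 + \left(-10 - o{\left(-2,6 \right)}\right) \left(-5\right)} = \sqrt{-112 + \left(-10 - \frac{1}{15} \cdot 6\right) \left(-5\right)} = \sqrt{-112 + \left(-10 - \frac{2}{5}\right) \left(-5\right)} = \sqrt{-112 - -52} = \sqrt{-112 + 52} = \sqrt{-60} = 2 i \sqrt{15}$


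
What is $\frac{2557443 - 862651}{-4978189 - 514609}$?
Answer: $- \frac{847396}{2746399} \approx -0.30855$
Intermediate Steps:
$\frac{2557443 - 862651}{-4978189 - 514609} = \frac{1694792}{-5492798} = 1694792 \left(- \frac{1}{5492798}\right) = - \frac{847396}{2746399}$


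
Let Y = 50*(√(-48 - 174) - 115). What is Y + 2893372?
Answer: 2887622 + 50*I*√222 ≈ 2.8876e+6 + 744.98*I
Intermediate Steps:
Y = -5750 + 50*I*√222 (Y = 50*(√(-222) - 115) = 50*(I*√222 - 115) = 50*(-115 + I*√222) = -5750 + 50*I*√222 ≈ -5750.0 + 744.98*I)
Y + 2893372 = (-5750 + 50*I*√222) + 2893372 = 2887622 + 50*I*√222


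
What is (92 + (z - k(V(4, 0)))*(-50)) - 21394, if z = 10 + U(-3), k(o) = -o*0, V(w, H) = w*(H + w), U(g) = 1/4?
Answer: -43629/2 ≈ -21815.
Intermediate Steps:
U(g) = ¼
k(o) = 0
z = 41/4 (z = 10 + ¼ = 41/4 ≈ 10.250)
(92 + (z - k(V(4, 0)))*(-50)) - 21394 = (92 + (41/4 - 1*0)*(-50)) - 21394 = (92 + (41/4 + 0)*(-50)) - 21394 = (92 + (41/4)*(-50)) - 21394 = (92 - 1025/2) - 21394 = -841/2 - 21394 = -43629/2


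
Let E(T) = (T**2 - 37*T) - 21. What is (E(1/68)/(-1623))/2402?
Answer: 99619/18026414304 ≈ 5.5263e-6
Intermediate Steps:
E(T) = -21 + T**2 - 37*T
(E(1/68)/(-1623))/2402 = ((-21 + (1/68)**2 - 37/68)/(-1623))/2402 = ((-21 + (1/68)**2 - 37*1/68)*(-1/1623))*(1/2402) = ((-21 + 1/4624 - 37/68)*(-1/1623))*(1/2402) = -99619/4624*(-1/1623)*(1/2402) = (99619/7504752)*(1/2402) = 99619/18026414304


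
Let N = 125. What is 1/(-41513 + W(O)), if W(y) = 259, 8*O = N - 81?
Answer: -1/41254 ≈ -2.4240e-5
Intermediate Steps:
O = 11/2 (O = (125 - 81)/8 = (⅛)*44 = 11/2 ≈ 5.5000)
1/(-41513 + W(O)) = 1/(-41513 + 259) = 1/(-41254) = -1/41254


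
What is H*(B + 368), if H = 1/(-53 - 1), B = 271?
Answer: -71/6 ≈ -11.833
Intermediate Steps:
H = -1/54 (H = 1/(-54) = -1/54 ≈ -0.018519)
H*(B + 368) = -(271 + 368)/54 = -1/54*639 = -71/6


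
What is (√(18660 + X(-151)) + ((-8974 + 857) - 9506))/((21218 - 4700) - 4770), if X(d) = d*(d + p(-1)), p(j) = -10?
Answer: -17623/11748 + √42971/11748 ≈ -1.4824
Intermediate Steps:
X(d) = d*(-10 + d) (X(d) = d*(d - 10) = d*(-10 + d))
(√(18660 + X(-151)) + ((-8974 + 857) - 9506))/((21218 - 4700) - 4770) = (√(18660 - 151*(-10 - 151)) + ((-8974 + 857) - 9506))/((21218 - 4700) - 4770) = (√(18660 - 151*(-161)) + (-8117 - 9506))/(16518 - 4770) = (√(18660 + 24311) - 17623)/11748 = (√42971 - 17623)*(1/11748) = (-17623 + √42971)*(1/11748) = -17623/11748 + √42971/11748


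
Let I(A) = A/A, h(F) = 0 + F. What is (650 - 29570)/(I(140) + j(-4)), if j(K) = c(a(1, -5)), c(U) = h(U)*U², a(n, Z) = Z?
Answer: 7230/31 ≈ 233.23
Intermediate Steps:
h(F) = F
I(A) = 1
c(U) = U³ (c(U) = U*U² = U³)
j(K) = -125 (j(K) = (-5)³ = -125)
(650 - 29570)/(I(140) + j(-4)) = (650 - 29570)/(1 - 125) = -28920/(-124) = -28920*(-1/124) = 7230/31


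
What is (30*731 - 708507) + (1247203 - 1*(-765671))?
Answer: 1326297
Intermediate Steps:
(30*731 - 708507) + (1247203 - 1*(-765671)) = (21930 - 708507) + (1247203 + 765671) = -686577 + 2012874 = 1326297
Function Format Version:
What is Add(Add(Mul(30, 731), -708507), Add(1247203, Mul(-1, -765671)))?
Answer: 1326297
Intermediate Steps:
Add(Add(Mul(30, 731), -708507), Add(1247203, Mul(-1, -765671))) = Add(Add(21930, -708507), Add(1247203, 765671)) = Add(-686577, 2012874) = 1326297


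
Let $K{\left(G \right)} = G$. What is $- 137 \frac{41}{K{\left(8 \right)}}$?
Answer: $- \frac{5617}{8} \approx -702.13$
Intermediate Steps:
$- 137 \frac{41}{K{\left(8 \right)}} = - 137 \cdot \frac{41}{8} = - 137 \cdot 41 \cdot \frac{1}{8} = \left(-137\right) \frac{41}{8} = - \frac{5617}{8}$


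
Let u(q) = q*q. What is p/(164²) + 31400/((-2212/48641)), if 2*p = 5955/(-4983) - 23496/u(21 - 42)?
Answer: -716438261316610213/1037604269856 ≈ -6.9047e+5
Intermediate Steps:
u(q) = q²
p = -13300747/488334 (p = (5955/(-4983) - 23496/(21 - 42)²)/2 = (5955*(-1/4983) - 23496/((-21)²))/2 = (-1985/1661 - 23496/441)/2 = (-1985/1661 - 23496*1/441)/2 = (-1985/1661 - 7832/147)/2 = (½)*(-13300747/244167) = -13300747/488334 ≈ -27.237)
p/(164²) + 31400/((-2212/48641)) = -13300747/(488334*(164²)) + 31400/((-2212/48641)) = -13300747/488334/26896 + 31400/((-2212*1/48641)) = -13300747/488334*1/26896 + 31400/(-2212/48641) = -13300747/13134231264 + 31400*(-48641/2212) = -13300747/13134231264 - 381831850/553 = -716438261316610213/1037604269856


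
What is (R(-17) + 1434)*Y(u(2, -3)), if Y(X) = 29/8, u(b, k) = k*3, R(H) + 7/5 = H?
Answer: 102631/20 ≈ 5131.5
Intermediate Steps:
R(H) = -7/5 + H
u(b, k) = 3*k
Y(X) = 29/8 (Y(X) = 29*(⅛) = 29/8)
(R(-17) + 1434)*Y(u(2, -3)) = ((-7/5 - 17) + 1434)*(29/8) = (-92/5 + 1434)*(29/8) = (7078/5)*(29/8) = 102631/20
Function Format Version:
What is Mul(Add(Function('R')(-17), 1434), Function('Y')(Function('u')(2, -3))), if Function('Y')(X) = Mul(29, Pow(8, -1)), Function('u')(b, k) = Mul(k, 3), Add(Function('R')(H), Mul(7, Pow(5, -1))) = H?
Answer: Rational(102631, 20) ≈ 5131.5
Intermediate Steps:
Function('R')(H) = Add(Rational(-7, 5), H)
Function('u')(b, k) = Mul(3, k)
Function('Y')(X) = Rational(29, 8) (Function('Y')(X) = Mul(29, Rational(1, 8)) = Rational(29, 8))
Mul(Add(Function('R')(-17), 1434), Function('Y')(Function('u')(2, -3))) = Mul(Add(Add(Rational(-7, 5), -17), 1434), Rational(29, 8)) = Mul(Add(Rational(-92, 5), 1434), Rational(29, 8)) = Mul(Rational(7078, 5), Rational(29, 8)) = Rational(102631, 20)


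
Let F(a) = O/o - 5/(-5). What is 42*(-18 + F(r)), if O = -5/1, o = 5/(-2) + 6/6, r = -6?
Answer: -574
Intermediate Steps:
o = -3/2 (o = 5*(-½) + 6*(⅙) = -5/2 + 1 = -3/2 ≈ -1.5000)
O = -5 (O = -5*1 = -5)
F(a) = 13/3 (F(a) = -5/(-3/2) - 5/(-5) = -5*(-⅔) - 5*(-⅕) = 10/3 + 1 = 13/3)
42*(-18 + F(r)) = 42*(-18 + 13/3) = 42*(-41/3) = -574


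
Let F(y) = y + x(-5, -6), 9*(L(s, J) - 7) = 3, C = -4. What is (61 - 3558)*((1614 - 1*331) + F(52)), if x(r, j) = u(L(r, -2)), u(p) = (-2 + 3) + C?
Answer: -4658004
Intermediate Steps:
L(s, J) = 22/3 (L(s, J) = 7 + (⅑)*3 = 7 + ⅓ = 22/3)
u(p) = -3 (u(p) = (-2 + 3) - 4 = 1 - 4 = -3)
x(r, j) = -3
F(y) = -3 + y (F(y) = y - 3 = -3 + y)
(61 - 3558)*((1614 - 1*331) + F(52)) = (61 - 3558)*((1614 - 1*331) + (-3 + 52)) = -3497*((1614 - 331) + 49) = -3497*(1283 + 49) = -3497*1332 = -4658004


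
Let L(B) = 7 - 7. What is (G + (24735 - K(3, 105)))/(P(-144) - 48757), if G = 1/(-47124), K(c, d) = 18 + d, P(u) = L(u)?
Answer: -1159815887/2297624868 ≈ -0.50479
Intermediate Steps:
L(B) = 0
P(u) = 0
G = -1/47124 ≈ -2.1221e-5
(G + (24735 - K(3, 105)))/(P(-144) - 48757) = (-1/47124 + (24735 - (18 + 105)))/(0 - 48757) = (-1/47124 + (24735 - 1*123))/(-48757) = (-1/47124 + (24735 - 123))*(-1/48757) = (-1/47124 + 24612)*(-1/48757) = (1159815887/47124)*(-1/48757) = -1159815887/2297624868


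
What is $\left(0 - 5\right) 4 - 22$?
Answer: $-42$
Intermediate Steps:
$\left(0 - 5\right) 4 - 22 = \left(-5\right) 4 - 22 = -20 - 22 = -42$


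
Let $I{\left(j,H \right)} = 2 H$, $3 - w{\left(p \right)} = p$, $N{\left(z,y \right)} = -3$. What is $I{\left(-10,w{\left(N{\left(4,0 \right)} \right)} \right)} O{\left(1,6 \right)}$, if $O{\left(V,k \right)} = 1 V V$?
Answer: $12$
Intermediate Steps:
$O{\left(V,k \right)} = V^{2}$ ($O{\left(V,k \right)} = V V = V^{2}$)
$w{\left(p \right)} = 3 - p$
$I{\left(-10,w{\left(N{\left(4,0 \right)} \right)} \right)} O{\left(1,6 \right)} = 2 \left(3 - -3\right) 1^{2} = 2 \left(3 + 3\right) 1 = 2 \cdot 6 \cdot 1 = 12 \cdot 1 = 12$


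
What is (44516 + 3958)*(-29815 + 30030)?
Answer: 10421910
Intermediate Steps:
(44516 + 3958)*(-29815 + 30030) = 48474*215 = 10421910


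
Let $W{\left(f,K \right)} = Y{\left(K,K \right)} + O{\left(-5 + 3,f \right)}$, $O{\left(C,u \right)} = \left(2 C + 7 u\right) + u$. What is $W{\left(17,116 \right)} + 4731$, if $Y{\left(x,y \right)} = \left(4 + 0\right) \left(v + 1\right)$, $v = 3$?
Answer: $4879$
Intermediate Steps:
$O{\left(C,u \right)} = 2 C + 8 u$
$Y{\left(x,y \right)} = 16$ ($Y{\left(x,y \right)} = \left(4 + 0\right) \left(3 + 1\right) = 4 \cdot 4 = 16$)
$W{\left(f,K \right)} = 12 + 8 f$ ($W{\left(f,K \right)} = 16 + \left(2 \left(-5 + 3\right) + 8 f\right) = 16 + \left(2 \left(-2\right) + 8 f\right) = 16 + \left(-4 + 8 f\right) = 12 + 8 f$)
$W{\left(17,116 \right)} + 4731 = \left(12 + 8 \cdot 17\right) + 4731 = \left(12 + 136\right) + 4731 = 148 + 4731 = 4879$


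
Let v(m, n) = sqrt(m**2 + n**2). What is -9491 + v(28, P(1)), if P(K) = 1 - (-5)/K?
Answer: -9491 + 2*sqrt(205) ≈ -9462.4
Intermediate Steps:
P(K) = 1 + 5/K
-9491 + v(28, P(1)) = -9491 + sqrt(28**2 + ((5 + 1)/1)**2) = -9491 + sqrt(784 + (1*6)**2) = -9491 + sqrt(784 + 6**2) = -9491 + sqrt(784 + 36) = -9491 + sqrt(820) = -9491 + 2*sqrt(205)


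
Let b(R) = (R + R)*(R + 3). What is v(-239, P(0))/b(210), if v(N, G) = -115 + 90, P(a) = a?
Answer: -5/17892 ≈ -0.00027945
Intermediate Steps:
b(R) = 2*R*(3 + R) (b(R) = (2*R)*(3 + R) = 2*R*(3 + R))
v(N, G) = -25
v(-239, P(0))/b(210) = -25*1/(420*(3 + 210)) = -25/(2*210*213) = -25/89460 = -25*1/89460 = -5/17892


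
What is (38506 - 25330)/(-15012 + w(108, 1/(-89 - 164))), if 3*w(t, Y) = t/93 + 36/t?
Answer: -3676104/4188209 ≈ -0.87773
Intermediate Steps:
w(t, Y) = 12/t + t/279 (w(t, Y) = (t/93 + 36/t)/3 = (36/t + t/93)/3 = 12/t + t/279)
(38506 - 25330)/(-15012 + w(108, 1/(-89 - 164))) = (38506 - 25330)/(-15012 + (12/108 + (1/279)*108)) = 13176/(-15012 + (12*(1/108) + 12/31)) = 13176/(-15012 + (⅑ + 12/31)) = 13176/(-15012 + 139/279) = 13176/(-4188209/279) = 13176*(-279/4188209) = -3676104/4188209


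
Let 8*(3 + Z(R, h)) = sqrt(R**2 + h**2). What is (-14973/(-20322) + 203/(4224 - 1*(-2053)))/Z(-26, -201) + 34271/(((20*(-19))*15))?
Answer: -9830489506538543/1636012707428100 + 130814516*sqrt(41077)/861059319699 ≈ -5.9780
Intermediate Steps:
Z(R, h) = -3 + sqrt(R**2 + h**2)/8
(-14973/(-20322) + 203/(4224 - 1*(-2053)))/Z(-26, -201) + 34271/(((20*(-19))*15)) = (-14973/(-20322) + 203/(4224 - 1*(-2053)))/(-3 + sqrt((-26)**2 + (-201)**2)/8) + 34271/(((20*(-19))*15)) = (-14973*(-1/20322) + 203/(4224 + 2053))/(-3 + sqrt(676 + 40401)/8) + 34271/((-380*15)) = (4991/6774 + 203/6277)/(-3 + sqrt(41077)/8) + 34271/(-5700) = (4991/6774 + 203*(1/6277))/(-3 + sqrt(41077)/8) + 34271*(-1/5700) = (4991/6774 + 203/6277)/(-3 + sqrt(41077)/8) - 34271/5700 = 32703629/(42520398*(-3 + sqrt(41077)/8)) - 34271/5700 = -34271/5700 + 32703629/(42520398*(-3 + sqrt(41077)/8))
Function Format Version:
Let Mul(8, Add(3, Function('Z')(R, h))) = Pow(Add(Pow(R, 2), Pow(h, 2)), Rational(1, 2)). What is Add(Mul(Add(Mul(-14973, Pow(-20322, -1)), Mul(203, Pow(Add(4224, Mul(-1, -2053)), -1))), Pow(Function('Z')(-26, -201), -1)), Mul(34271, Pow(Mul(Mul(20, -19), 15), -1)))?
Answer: Add(Rational(-9830489506538543, 1636012707428100), Mul(Rational(130814516, 861059319699), Pow(41077, Rational(1, 2)))) ≈ -5.9780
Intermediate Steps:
Function('Z')(R, h) = Add(-3, Mul(Rational(1, 8), Pow(Add(Pow(R, 2), Pow(h, 2)), Rational(1, 2))))
Add(Mul(Add(Mul(-14973, Pow(-20322, -1)), Mul(203, Pow(Add(4224, Mul(-1, -2053)), -1))), Pow(Function('Z')(-26, -201), -1)), Mul(34271, Pow(Mul(Mul(20, -19), 15), -1))) = Add(Mul(Add(Mul(-14973, Pow(-20322, -1)), Mul(203, Pow(Add(4224, Mul(-1, -2053)), -1))), Pow(Add(-3, Mul(Rational(1, 8), Pow(Add(Pow(-26, 2), Pow(-201, 2)), Rational(1, 2)))), -1)), Mul(34271, Pow(Mul(Mul(20, -19), 15), -1))) = Add(Mul(Add(Mul(-14973, Rational(-1, 20322)), Mul(203, Pow(Add(4224, 2053), -1))), Pow(Add(-3, Mul(Rational(1, 8), Pow(Add(676, 40401), Rational(1, 2)))), -1)), Mul(34271, Pow(Mul(-380, 15), -1))) = Add(Mul(Add(Rational(4991, 6774), Mul(203, Pow(6277, -1))), Pow(Add(-3, Mul(Rational(1, 8), Pow(41077, Rational(1, 2)))), -1)), Mul(34271, Pow(-5700, -1))) = Add(Mul(Add(Rational(4991, 6774), Mul(203, Rational(1, 6277))), Pow(Add(-3, Mul(Rational(1, 8), Pow(41077, Rational(1, 2)))), -1)), Mul(34271, Rational(-1, 5700))) = Add(Mul(Add(Rational(4991, 6774), Rational(203, 6277)), Pow(Add(-3, Mul(Rational(1, 8), Pow(41077, Rational(1, 2)))), -1)), Rational(-34271, 5700)) = Add(Mul(Rational(32703629, 42520398), Pow(Add(-3, Mul(Rational(1, 8), Pow(41077, Rational(1, 2)))), -1)), Rational(-34271, 5700)) = Add(Rational(-34271, 5700), Mul(Rational(32703629, 42520398), Pow(Add(-3, Mul(Rational(1, 8), Pow(41077, Rational(1, 2)))), -1)))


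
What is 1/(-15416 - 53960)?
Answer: -1/69376 ≈ -1.4414e-5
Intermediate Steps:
1/(-15416 - 53960) = 1/(-69376) = -1/69376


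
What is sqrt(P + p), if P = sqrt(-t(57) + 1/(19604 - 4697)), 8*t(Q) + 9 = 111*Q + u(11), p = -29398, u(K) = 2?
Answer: sqrt(-6532783843302 + 14907*I*sqrt(175552717803))/14907 ≈ 0.081964 + 171.46*I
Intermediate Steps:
t(Q) = -7/8 + 111*Q/8 (t(Q) = -9/8 + (111*Q + 2)/8 = -9/8 + (2 + 111*Q)/8 = -9/8 + (1/4 + 111*Q/8) = -7/8 + 111*Q/8)
P = I*sqrt(175552717803)/14907 (P = sqrt(-(-7/8 + (111/8)*57) + 1/(19604 - 4697)) = sqrt(-(-7/8 + 6327/8) + 1/14907) = sqrt(-1*790 + 1/14907) = sqrt(-790 + 1/14907) = sqrt(-11776529/14907) = I*sqrt(175552717803)/14907 ≈ 28.107*I)
sqrt(P + p) = sqrt(I*sqrt(175552717803)/14907 - 29398) = sqrt(-29398 + I*sqrt(175552717803)/14907)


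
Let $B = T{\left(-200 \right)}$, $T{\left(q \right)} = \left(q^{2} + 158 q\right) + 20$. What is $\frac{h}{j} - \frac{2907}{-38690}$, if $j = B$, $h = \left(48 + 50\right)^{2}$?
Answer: $\frac{3960557}{3257698} \approx 1.2158$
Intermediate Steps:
$h = 9604$ ($h = 98^{2} = 9604$)
$T{\left(q \right)} = 20 + q^{2} + 158 q$
$B = 8420$ ($B = 20 + \left(-200\right)^{2} + 158 \left(-200\right) = 20 + 40000 - 31600 = 8420$)
$j = 8420$
$\frac{h}{j} - \frac{2907}{-38690} = \frac{9604}{8420} - \frac{2907}{-38690} = 9604 \cdot \frac{1}{8420} - - \frac{2907}{38690} = \frac{2401}{2105} + \frac{2907}{38690} = \frac{3960557}{3257698}$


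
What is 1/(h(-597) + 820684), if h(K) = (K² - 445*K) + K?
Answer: 1/1442161 ≈ 6.9340e-7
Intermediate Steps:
h(K) = K² - 444*K
1/(h(-597) + 820684) = 1/(-597*(-444 - 597) + 820684) = 1/(-597*(-1041) + 820684) = 1/(621477 + 820684) = 1/1442161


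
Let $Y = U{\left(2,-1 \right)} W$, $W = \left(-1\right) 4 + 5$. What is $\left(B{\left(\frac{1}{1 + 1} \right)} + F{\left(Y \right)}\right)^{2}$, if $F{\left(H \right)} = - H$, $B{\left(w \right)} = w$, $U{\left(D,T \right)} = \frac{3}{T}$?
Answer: $\frac{49}{4} \approx 12.25$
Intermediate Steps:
$W = 1$ ($W = -4 + 5 = 1$)
$Y = -3$ ($Y = \frac{3}{-1} \cdot 1 = 3 \left(-1\right) 1 = \left(-3\right) 1 = -3$)
$\left(B{\left(\frac{1}{1 + 1} \right)} + F{\left(Y \right)}\right)^{2} = \left(\frac{1}{1 + 1} - -3\right)^{2} = \left(\frac{1}{2} + 3\right)^{2} = \left(\frac{7}{2}\right)^{2} = \frac{49}{4}$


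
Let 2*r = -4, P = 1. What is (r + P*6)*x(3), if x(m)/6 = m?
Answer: 72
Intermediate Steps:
r = -2 (r = (½)*(-4) = -2)
x(m) = 6*m
(r + P*6)*x(3) = (-2 + 1*6)*(6*3) = (-2 + 6)*18 = 4*18 = 72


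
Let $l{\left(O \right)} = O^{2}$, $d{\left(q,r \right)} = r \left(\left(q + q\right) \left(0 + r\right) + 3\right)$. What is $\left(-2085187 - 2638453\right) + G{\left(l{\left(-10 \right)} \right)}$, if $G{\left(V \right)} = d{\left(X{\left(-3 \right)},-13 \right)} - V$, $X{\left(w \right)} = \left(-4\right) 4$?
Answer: $-4729187$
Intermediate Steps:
$X{\left(w \right)} = -16$
$d{\left(q,r \right)} = r \left(3 + 2 q r\right)$ ($d{\left(q,r \right)} = r \left(2 q r + 3\right) = r \left(3 + 2 q r\right)$)
$G{\left(V \right)} = -5447 - V$ ($G{\left(V \right)} = - 13 \left(3 + 2 \left(-16\right) \left(-13\right)\right) - V = - 13 \left(3 + 416\right) - V = \left(-13\right) 419 - V = -5447 - V$)
$\left(-2085187 - 2638453\right) + G{\left(l{\left(-10 \right)} \right)} = \left(-2085187 - 2638453\right) - 5547 = -4723640 - 5547 = -4729187$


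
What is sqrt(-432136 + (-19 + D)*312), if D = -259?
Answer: 2*I*sqrt(129718) ≈ 720.33*I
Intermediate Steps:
sqrt(-432136 + (-19 + D)*312) = sqrt(-432136 + (-19 - 259)*312) = sqrt(-432136 - 278*312) = sqrt(-432136 - 86736) = sqrt(-518872) = 2*I*sqrt(129718)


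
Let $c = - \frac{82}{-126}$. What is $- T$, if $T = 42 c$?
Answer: $- \frac{82}{3} \approx -27.333$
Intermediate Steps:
$c = \frac{41}{63}$ ($c = \left(-82\right) \left(- \frac{1}{126}\right) = \frac{41}{63} \approx 0.65079$)
$T = \frac{82}{3}$ ($T = 42 \cdot \frac{41}{63} = \frac{82}{3} \approx 27.333$)
$- T = \left(-1\right) \frac{82}{3} = - \frac{82}{3}$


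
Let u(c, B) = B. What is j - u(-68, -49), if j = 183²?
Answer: 33538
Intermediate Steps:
j = 33489
j - u(-68, -49) = 33489 - 1*(-49) = 33489 + 49 = 33538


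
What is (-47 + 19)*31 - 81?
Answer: -949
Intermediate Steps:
(-47 + 19)*31 - 81 = -28*31 - 81 = -868 - 81 = -949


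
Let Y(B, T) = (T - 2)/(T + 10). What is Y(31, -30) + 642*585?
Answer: 1877858/5 ≈ 3.7557e+5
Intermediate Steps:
Y(B, T) = (-2 + T)/(10 + T)
Y(31, -30) + 642*585 = (-2 - 30)/(10 - 30) + 642*585 = -32/(-20) + 375570 = -1/20*(-32) + 375570 = 8/5 + 375570 = 1877858/5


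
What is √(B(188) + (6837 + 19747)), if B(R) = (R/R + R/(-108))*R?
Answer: 2*√535506/9 ≈ 162.62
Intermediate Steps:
B(R) = R*(1 - R/108) (B(R) = (1 + R*(-1/108))*R = (1 - R/108)*R = R*(1 - R/108))
√(B(188) + (6837 + 19747)) = √((1/108)*188*(108 - 1*188) + (6837 + 19747)) = √((1/108)*188*(108 - 188) + 26584) = √((1/108)*188*(-80) + 26584) = √(-3760/27 + 26584) = √(714008/27) = 2*√535506/9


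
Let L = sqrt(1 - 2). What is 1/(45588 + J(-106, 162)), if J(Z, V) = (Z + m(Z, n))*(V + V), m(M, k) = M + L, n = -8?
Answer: -1925/44476248 - 9*I/14825416 ≈ -4.3282e-5 - 6.0707e-7*I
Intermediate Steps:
L = I (L = sqrt(-1) = I ≈ 1.0*I)
m(M, k) = I + M (m(M, k) = M + I = I + M)
J(Z, V) = 2*V*(I + 2*Z) (J(Z, V) = (Z + (I + Z))*(V + V) = (I + 2*Z)*(2*V) = 2*V*(I + 2*Z))
1/(45588 + J(-106, 162)) = 1/(45588 + 2*162*(I + 2*(-106))) = 1/(45588 + 2*162*(I - 212)) = 1/(45588 + 2*162*(-212 + I)) = 1/(45588 + (-68688 + 324*I)) = 1/(-23100 + 324*I) = (-23100 - 324*I)/533714976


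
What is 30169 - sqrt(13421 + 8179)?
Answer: 30169 - 60*sqrt(6) ≈ 30022.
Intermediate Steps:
30169 - sqrt(13421 + 8179) = 30169 - sqrt(21600) = 30169 - 60*sqrt(6)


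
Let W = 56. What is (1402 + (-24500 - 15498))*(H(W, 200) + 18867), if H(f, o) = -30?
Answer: -727032852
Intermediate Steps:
(1402 + (-24500 - 15498))*(H(W, 200) + 18867) = (1402 + (-24500 - 15498))*(-30 + 18867) = (1402 - 39998)*18837 = -38596*18837 = -727032852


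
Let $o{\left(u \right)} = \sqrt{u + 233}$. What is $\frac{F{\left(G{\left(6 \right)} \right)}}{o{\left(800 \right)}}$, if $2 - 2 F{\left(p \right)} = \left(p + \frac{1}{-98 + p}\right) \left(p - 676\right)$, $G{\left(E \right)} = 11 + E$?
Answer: $\frac{453473 \sqrt{1033}}{83673} \approx 174.19$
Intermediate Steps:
$F{\left(p \right)} = 1 - \frac{\left(-676 + p\right) \left(p + \frac{1}{-98 + p}\right)}{2}$ ($F{\left(p \right)} = 1 - \frac{\left(p + \frac{1}{-98 + p}\right) \left(p - 676\right)}{2} = 1 - \frac{\left(p + \frac{1}{-98 + p}\right) \left(-676 + p\right)}{2} = 1 - \frac{\left(-676 + p\right) \left(p + \frac{1}{-98 + p}\right)}{2}$)
$o{\left(u \right)} = \sqrt{233 + u}$
$\frac{F{\left(G{\left(6 \right)} \right)}}{o{\left(800 \right)}} = \frac{\frac{1}{2} \frac{1}{-98 + \left(11 + 6\right)} \left(480 - \left(11 + 6\right)^{3} - 66247 \left(11 + 6\right) + 774 \left(11 + 6\right)^{2}\right)}{\sqrt{233 + 800}} = \frac{\frac{1}{2} \frac{1}{-98 + 17} \left(480 - 17^{3} - 1126199 + 774 \cdot 17^{2}\right)}{\sqrt{1033}} = \frac{480 - 4913 - 1126199 + 774 \cdot 289}{2 \left(-81\right)} \frac{\sqrt{1033}}{1033} = \frac{1}{2} \left(- \frac{1}{81}\right) \left(480 - 4913 - 1126199 + 223686\right) \frac{\sqrt{1033}}{1033} = \frac{1}{2} \left(- \frac{1}{81}\right) \left(-906946\right) \frac{\sqrt{1033}}{1033} = \frac{453473 \frac{\sqrt{1033}}{1033}}{81} = \frac{453473 \sqrt{1033}}{83673}$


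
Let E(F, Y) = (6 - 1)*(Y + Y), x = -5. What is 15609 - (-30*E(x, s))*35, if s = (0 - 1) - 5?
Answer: -47391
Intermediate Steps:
s = -6 (s = -1 - 5 = -6)
E(F, Y) = 10*Y (E(F, Y) = 5*(2*Y) = 10*Y)
15609 - (-30*E(x, s))*35 = 15609 - (-300*(-6))*35 = 15609 - (-30*(-60))*35 = 15609 - 1800*35 = 15609 - 1*63000 = 15609 - 63000 = -47391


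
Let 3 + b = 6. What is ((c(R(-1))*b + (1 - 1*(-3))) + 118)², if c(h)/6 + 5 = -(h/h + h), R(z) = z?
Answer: 1024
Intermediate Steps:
b = 3 (b = -3 + 6 = 3)
c(h) = -36 - 6*h (c(h) = -30 + 6*(-(h/h + h)) = -30 + 6*(-(1 + h)) = -30 + 6*(-1 - h) = -30 + (-6 - 6*h) = -36 - 6*h)
((c(R(-1))*b + (1 - 1*(-3))) + 118)² = (((-36 - 6*(-1))*3 + (1 - 1*(-3))) + 118)² = (((-36 + 6)*3 + (1 + 3)) + 118)² = ((-30*3 + 4) + 118)² = ((-90 + 4) + 118)² = (-86 + 118)² = 32² = 1024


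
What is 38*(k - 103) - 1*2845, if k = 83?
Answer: -3605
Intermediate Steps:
38*(k - 103) - 1*2845 = 38*(83 - 103) - 1*2845 = 38*(-20) - 2845 = -760 - 2845 = -3605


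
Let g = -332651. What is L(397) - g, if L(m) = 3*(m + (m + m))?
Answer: 336224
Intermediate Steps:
L(m) = 9*m (L(m) = 3*(m + 2*m) = 3*(3*m) = 9*m)
L(397) - g = 9*397 - 1*(-332651) = 3573 + 332651 = 336224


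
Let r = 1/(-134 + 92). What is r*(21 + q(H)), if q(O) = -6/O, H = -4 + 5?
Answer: -5/14 ≈ -0.35714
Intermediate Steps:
H = 1
r = -1/42 (r = 1/(-42) = -1/42 ≈ -0.023810)
r*(21 + q(H)) = -(21 - 6/1)/42 = -(21 - 6*1)/42 = -(21 - 6)/42 = -1/42*15 = -5/14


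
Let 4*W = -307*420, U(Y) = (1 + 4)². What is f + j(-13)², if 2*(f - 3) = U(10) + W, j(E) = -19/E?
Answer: -2720877/169 ≈ -16100.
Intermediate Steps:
U(Y) = 25 (U(Y) = 5² = 25)
W = -32235 (W = (-307*420)/4 = (¼)*(-128940) = -32235)
f = -16102 (f = 3 + (25 - 32235)/2 = 3 + (½)*(-32210) = 3 - 16105 = -16102)
f + j(-13)² = -16102 + (-19/(-13))² = -16102 + (-19*(-1/13))² = -16102 + (19/13)² = -16102 + 361/169 = -2720877/169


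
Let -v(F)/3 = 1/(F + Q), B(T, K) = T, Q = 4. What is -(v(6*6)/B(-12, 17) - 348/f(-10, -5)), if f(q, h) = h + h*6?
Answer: -11143/1120 ≈ -9.9491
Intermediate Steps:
f(q, h) = 7*h (f(q, h) = h + 6*h = 7*h)
v(F) = -3/(4 + F) (v(F) = -3/(F + 4) = -3/(4 + F))
-(v(6*6)/B(-12, 17) - 348/f(-10, -5)) = -(-3/(4 + 6*6)/(-12) - 348/(7*(-5))) = -(-3/(4 + 36)*(-1/12) - 348/(-35)) = -(-3/40*(-1/12) - 348*(-1/35)) = -(-3*1/40*(-1/12) + 348/35) = -(-3/40*(-1/12) + 348/35) = -(1/160 + 348/35) = -1*11143/1120 = -11143/1120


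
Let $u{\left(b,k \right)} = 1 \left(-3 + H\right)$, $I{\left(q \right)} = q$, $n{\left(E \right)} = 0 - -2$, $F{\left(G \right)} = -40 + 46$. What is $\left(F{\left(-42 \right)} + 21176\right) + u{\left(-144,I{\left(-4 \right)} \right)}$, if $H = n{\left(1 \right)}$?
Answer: $21181$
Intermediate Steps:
$F{\left(G \right)} = 6$
$n{\left(E \right)} = 2$ ($n{\left(E \right)} = 0 + 2 = 2$)
$H = 2$
$u{\left(b,k \right)} = -1$ ($u{\left(b,k \right)} = 1 \left(-3 + 2\right) = 1 \left(-1\right) = -1$)
$\left(F{\left(-42 \right)} + 21176\right) + u{\left(-144,I{\left(-4 \right)} \right)} = \left(6 + 21176\right) - 1 = 21182 - 1 = 21181$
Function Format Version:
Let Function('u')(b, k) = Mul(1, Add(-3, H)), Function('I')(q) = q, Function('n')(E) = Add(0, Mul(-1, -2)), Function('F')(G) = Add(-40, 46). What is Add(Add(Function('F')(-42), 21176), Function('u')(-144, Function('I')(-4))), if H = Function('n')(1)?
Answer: 21181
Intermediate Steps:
Function('F')(G) = 6
Function('n')(E) = 2 (Function('n')(E) = Add(0, 2) = 2)
H = 2
Function('u')(b, k) = -1 (Function('u')(b, k) = Mul(1, Add(-3, 2)) = Mul(1, -1) = -1)
Add(Add(Function('F')(-42), 21176), Function('u')(-144, Function('I')(-4))) = Add(Add(6, 21176), -1) = Add(21182, -1) = 21181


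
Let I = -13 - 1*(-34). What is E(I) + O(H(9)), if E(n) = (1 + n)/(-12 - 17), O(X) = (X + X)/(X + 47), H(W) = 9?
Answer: -355/812 ≈ -0.43719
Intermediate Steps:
O(X) = 2*X/(47 + X) (O(X) = (2*X)/(47 + X) = 2*X/(47 + X))
I = 21 (I = -13 + 34 = 21)
E(n) = -1/29 - n/29 (E(n) = (1 + n)/(-29) = (1 + n)*(-1/29) = -1/29 - n/29)
E(I) + O(H(9)) = (-1/29 - 1/29*21) + 2*9/(47 + 9) = (-1/29 - 21/29) + 2*9/56 = -22/29 + 2*9*(1/56) = -22/29 + 9/28 = -355/812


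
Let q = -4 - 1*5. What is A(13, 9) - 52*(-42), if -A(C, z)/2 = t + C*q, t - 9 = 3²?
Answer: 2382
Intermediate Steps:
t = 18 (t = 9 + 3² = 9 + 9 = 18)
q = -9 (q = -4 - 5 = -9)
A(C, z) = -36 + 18*C (A(C, z) = -2*(18 + C*(-9)) = -2*(18 - 9*C) = -36 + 18*C)
A(13, 9) - 52*(-42) = (-36 + 18*13) - 52*(-42) = (-36 + 234) + 2184 = 198 + 2184 = 2382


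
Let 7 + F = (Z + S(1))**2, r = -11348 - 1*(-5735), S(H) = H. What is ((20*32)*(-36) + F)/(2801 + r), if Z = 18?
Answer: 597/74 ≈ 8.0676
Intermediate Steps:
r = -5613 (r = -11348 + 5735 = -5613)
F = 354 (F = -7 + (18 + 1)**2 = -7 + 19**2 = -7 + 361 = 354)
((20*32)*(-36) + F)/(2801 + r) = ((20*32)*(-36) + 354)/(2801 - 5613) = (640*(-36) + 354)/(-2812) = (-23040 + 354)*(-1/2812) = -22686*(-1/2812) = 597/74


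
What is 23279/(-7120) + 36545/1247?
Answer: 231171487/8878640 ≈ 26.037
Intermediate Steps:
23279/(-7120) + 36545/1247 = 23279*(-1/7120) + 36545*(1/1247) = -23279/7120 + 36545/1247 = 231171487/8878640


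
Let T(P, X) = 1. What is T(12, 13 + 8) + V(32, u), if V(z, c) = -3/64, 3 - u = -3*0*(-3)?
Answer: 61/64 ≈ 0.95313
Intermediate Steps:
u = 3 (u = 3 - (-3*0)*(-3) = 3 - 0*(-3) = 3 - 1*0 = 3 + 0 = 3)
V(z, c) = -3/64 (V(z, c) = -3*1/64 = -3/64)
T(12, 13 + 8) + V(32, u) = 1 - 3/64 = 61/64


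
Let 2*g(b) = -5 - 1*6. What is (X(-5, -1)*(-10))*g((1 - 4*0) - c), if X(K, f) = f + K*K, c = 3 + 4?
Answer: 1320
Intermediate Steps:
c = 7
X(K, f) = f + K²
g(b) = -11/2 (g(b) = (-5 - 1*6)/2 = (-5 - 6)/2 = (½)*(-11) = -11/2)
(X(-5, -1)*(-10))*g((1 - 4*0) - c) = ((-1 + (-5)²)*(-10))*(-11/2) = ((-1 + 25)*(-10))*(-11/2) = (24*(-10))*(-11/2) = -240*(-11/2) = 1320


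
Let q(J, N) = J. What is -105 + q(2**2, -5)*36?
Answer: 39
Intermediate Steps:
-105 + q(2**2, -5)*36 = -105 + 2**2*36 = -105 + 4*36 = -105 + 144 = 39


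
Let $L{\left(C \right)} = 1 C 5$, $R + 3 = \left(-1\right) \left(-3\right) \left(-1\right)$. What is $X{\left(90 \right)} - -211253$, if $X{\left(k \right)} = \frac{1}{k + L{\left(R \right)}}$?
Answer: $\frac{12675181}{60} \approx 2.1125 \cdot 10^{5}$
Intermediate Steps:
$R = -6$ ($R = -3 + \left(-1\right) \left(-3\right) \left(-1\right) = -3 + 3 \left(-1\right) = -3 - 3 = -6$)
$L{\left(C \right)} = 5 C$ ($L{\left(C \right)} = C 5 = 5 C$)
$X{\left(k \right)} = \frac{1}{-30 + k}$ ($X{\left(k \right)} = \frac{1}{k + 5 \left(-6\right)} = \frac{1}{k - 30} = \frac{1}{-30 + k}$)
$X{\left(90 \right)} - -211253 = \frac{1}{-30 + 90} - -211253 = \frac{1}{60} + 211253 = \frac{12675181}{60}$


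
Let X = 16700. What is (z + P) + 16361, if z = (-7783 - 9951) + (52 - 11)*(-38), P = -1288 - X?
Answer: -20919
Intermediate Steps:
P = -17988 (P = -1288 - 1*16700 = -1288 - 16700 = -17988)
z = -19292 (z = -17734 + 41*(-38) = -17734 - 1558 = -19292)
(z + P) + 16361 = (-19292 - 17988) + 16361 = -37280 + 16361 = -20919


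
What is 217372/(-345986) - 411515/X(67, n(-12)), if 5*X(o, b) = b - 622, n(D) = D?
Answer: 355877165051/109677562 ≈ 3244.8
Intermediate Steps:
X(o, b) = -622/5 + b/5 (X(o, b) = (b - 622)/5 = (-622 + b)/5 = -622/5 + b/5)
217372/(-345986) - 411515/X(67, n(-12)) = 217372/(-345986) - 411515/(-622/5 + (1/5)*(-12)) = 217372*(-1/345986) - 411515/(-622/5 - 12/5) = -108686/172993 - 411515/(-634/5) = -108686/172993 - 411515*(-5/634) = -108686/172993 + 2057575/634 = 355877165051/109677562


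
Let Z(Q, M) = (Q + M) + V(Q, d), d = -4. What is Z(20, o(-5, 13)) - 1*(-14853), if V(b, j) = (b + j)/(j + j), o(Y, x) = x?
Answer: 14884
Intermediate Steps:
V(b, j) = (b + j)/(2*j) (V(b, j) = (b + j)/((2*j)) = (b + j)*(1/(2*j)) = (b + j)/(2*j))
Z(Q, M) = ½ + M + 7*Q/8 (Z(Q, M) = (Q + M) + (½)*(Q - 4)/(-4) = (M + Q) + (½)*(-¼)*(-4 + Q) = (M + Q) + (½ - Q/8) = ½ + M + 7*Q/8)
Z(20, o(-5, 13)) - 1*(-14853) = (½ + 13 + (7/8)*20) - 1*(-14853) = (½ + 13 + 35/2) + 14853 = 31 + 14853 = 14884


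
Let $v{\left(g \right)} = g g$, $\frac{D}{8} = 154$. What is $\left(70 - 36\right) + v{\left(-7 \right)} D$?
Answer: $60402$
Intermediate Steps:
$D = 1232$ ($D = 8 \cdot 154 = 1232$)
$v{\left(g \right)} = g^{2}$
$\left(70 - 36\right) + v{\left(-7 \right)} D = \left(70 - 36\right) + \left(-7\right)^{2} \cdot 1232 = \left(70 - 36\right) + 49 \cdot 1232 = 34 + 60368 = 60402$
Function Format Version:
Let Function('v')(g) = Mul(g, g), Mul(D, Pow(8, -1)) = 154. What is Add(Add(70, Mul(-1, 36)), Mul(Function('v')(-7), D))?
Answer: 60402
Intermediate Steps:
D = 1232 (D = Mul(8, 154) = 1232)
Function('v')(g) = Pow(g, 2)
Add(Add(70, Mul(-1, 36)), Mul(Function('v')(-7), D)) = Add(Add(70, Mul(-1, 36)), Mul(Pow(-7, 2), 1232)) = Add(Add(70, -36), Mul(49, 1232)) = Add(34, 60368) = 60402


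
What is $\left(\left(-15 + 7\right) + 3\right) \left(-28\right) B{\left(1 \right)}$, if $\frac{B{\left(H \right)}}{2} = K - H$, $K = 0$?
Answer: $-280$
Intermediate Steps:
$B{\left(H \right)} = - 2 H$ ($B{\left(H \right)} = 2 \left(0 - H\right) = 2 \left(- H\right) = - 2 H$)
$\left(\left(-15 + 7\right) + 3\right) \left(-28\right) B{\left(1 \right)} = \left(\left(-15 + 7\right) + 3\right) \left(-28\right) \left(\left(-2\right) 1\right) = \left(-8 + 3\right) \left(-28\right) \left(-2\right) = \left(-5\right) \left(-28\right) \left(-2\right) = 140 \left(-2\right) = -280$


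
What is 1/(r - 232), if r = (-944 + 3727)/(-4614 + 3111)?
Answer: -1503/351479 ≈ -0.0042762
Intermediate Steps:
r = -2783/1503 (r = 2783/(-1503) = 2783*(-1/1503) = -2783/1503 ≈ -1.8516)
1/(r - 232) = 1/(-2783/1503 - 232) = 1/(-351479/1503) = -1503/351479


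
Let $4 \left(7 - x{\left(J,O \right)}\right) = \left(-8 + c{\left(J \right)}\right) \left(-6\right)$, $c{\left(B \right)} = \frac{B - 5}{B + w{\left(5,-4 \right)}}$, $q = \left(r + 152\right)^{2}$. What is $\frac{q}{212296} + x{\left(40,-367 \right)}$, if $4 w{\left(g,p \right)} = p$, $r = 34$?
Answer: $- \frac{1204289}{344981} \approx -3.4909$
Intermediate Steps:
$w{\left(g,p \right)} = \frac{p}{4}$
$q = 34596$ ($q = \left(34 + 152\right)^{2} = 186^{2} = 34596$)
$c{\left(B \right)} = \frac{-5 + B}{-1 + B}$ ($c{\left(B \right)} = \frac{B - 5}{B + \frac{1}{4} \left(-4\right)} = \frac{-5 + B}{B - 1} = \frac{-5 + B}{-1 + B}$)
$x{\left(J,O \right)} = -5 + \frac{3 \left(-5 + J\right)}{2 \left(-1 + J\right)}$ ($x{\left(J,O \right)} = 7 - \frac{\left(-8 + \frac{-5 + J}{-1 + J}\right) \left(-6\right)}{4} = 7 - \frac{48 - \frac{6 \left(-5 + J\right)}{-1 + J}}{4} = 7 + \left(-12 + \frac{3 \left(-5 + J\right)}{2 \left(-1 + J\right)}\right) = -5 + \frac{3 \left(-5 + J\right)}{2 \left(-1 + J\right)}$)
$\frac{q}{212296} + x{\left(40,-367 \right)} = \frac{34596}{212296} + \frac{-5 - 280}{2 \left(-1 + 40\right)} = 34596 \cdot \frac{1}{212296} + \frac{-5 - 280}{2 \cdot 39} = \frac{8649}{53074} + \frac{1}{2} \cdot \frac{1}{39} \left(-285\right) = \frac{8649}{53074} - \frac{95}{26} = - \frac{1204289}{344981}$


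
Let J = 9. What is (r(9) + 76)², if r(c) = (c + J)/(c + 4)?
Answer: 1012036/169 ≈ 5988.4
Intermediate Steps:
r(c) = (9 + c)/(4 + c) (r(c) = (c + 9)/(c + 4) = (9 + c)/(4 + c))
(r(9) + 76)² = ((9 + 9)/(4 + 9) + 76)² = (18/13 + 76)² = (1006/13)² = 1012036/169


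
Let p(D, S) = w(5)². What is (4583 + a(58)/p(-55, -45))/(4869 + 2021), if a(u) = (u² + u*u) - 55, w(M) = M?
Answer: 60624/86125 ≈ 0.70391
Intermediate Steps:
p(D, S) = 25 (p(D, S) = 5² = 25)
a(u) = -55 + 2*u² (a(u) = (u² + u²) - 55 = 2*u² - 55 = -55 + 2*u²)
(4583 + a(58)/p(-55, -45))/(4869 + 2021) = (4583 + (-55 + 2*58²)/25)/(4869 + 2021) = (4583 + (-55 + 2*3364)*(1/25))/6890 = (4583 + (-55 + 6728)*(1/25))*(1/6890) = (4583 + 6673*(1/25))*(1/6890) = (4583 + 6673/25)*(1/6890) = (121248/25)*(1/6890) = 60624/86125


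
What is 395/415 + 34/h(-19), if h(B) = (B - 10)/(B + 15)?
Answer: 13579/2407 ≈ 5.6415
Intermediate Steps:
h(B) = (-10 + B)/(15 + B)
395/415 + 34/h(-19) = 395/415 + 34/(((-10 - 19)/(15 - 19))) = 395*(1/415) + 34/((-29/(-4))) = 79/83 + 34/((-¼*(-29))) = 79/83 + 34/(29/4) = 79/83 + 34*(4/29) = 79/83 + 136/29 = 13579/2407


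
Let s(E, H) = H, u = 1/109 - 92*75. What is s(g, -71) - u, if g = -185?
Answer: 744360/109 ≈ 6829.0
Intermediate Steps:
u = -752099/109 (u = 1/109 - 6900 = -752099/109 ≈ -6900.0)
s(g, -71) - u = -71 - 1*(-752099/109) = -71 + 752099/109 = 744360/109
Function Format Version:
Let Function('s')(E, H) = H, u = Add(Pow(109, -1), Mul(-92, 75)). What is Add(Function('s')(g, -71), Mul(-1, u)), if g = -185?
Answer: Rational(744360, 109) ≈ 6829.0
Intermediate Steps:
u = Rational(-752099, 109) (u = Add(Rational(1, 109), -6900) = Rational(-752099, 109) ≈ -6900.0)
Add(Function('s')(g, -71), Mul(-1, u)) = Add(-71, Mul(-1, Rational(-752099, 109))) = Add(-71, Rational(752099, 109)) = Rational(744360, 109)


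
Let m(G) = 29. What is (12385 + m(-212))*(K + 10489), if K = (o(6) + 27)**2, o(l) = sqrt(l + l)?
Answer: 139409220 + 1340712*sqrt(3) ≈ 1.4173e+8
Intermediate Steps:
o(l) = sqrt(2)*sqrt(l) (o(l) = sqrt(2*l) = sqrt(2)*sqrt(l))
K = (27 + 2*sqrt(3))**2 (K = (sqrt(2)*sqrt(6) + 27)**2 = (2*sqrt(3) + 27)**2 = (27 + 2*sqrt(3))**2 ≈ 928.06)
(12385 + m(-212))*(K + 10489) = (12385 + 29)*((741 + 108*sqrt(3)) + 10489) = 12414*(11230 + 108*sqrt(3)) = 139409220 + 1340712*sqrt(3)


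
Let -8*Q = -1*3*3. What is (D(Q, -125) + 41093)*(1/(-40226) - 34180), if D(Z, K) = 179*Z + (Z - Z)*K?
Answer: -454213242991755/321808 ≈ -1.4114e+9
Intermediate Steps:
Q = 9/8 (Q = -(-1*3)*3/8 = -(-3)*3/8 = -⅛*(-9) = 9/8 ≈ 1.1250)
D(Z, K) = 179*Z (D(Z, K) = 179*Z + 0*K = 179*Z + 0 = 179*Z)
(D(Q, -125) + 41093)*(1/(-40226) - 34180) = (179*(9/8) + 41093)*(1/(-40226) - 34180) = (1611/8 + 41093)*(-1/40226 - 34180) = (330355/8)*(-1374924681/40226) = -454213242991755/321808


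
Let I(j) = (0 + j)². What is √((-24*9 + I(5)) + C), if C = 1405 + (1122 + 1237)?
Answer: 3*√397 ≈ 59.775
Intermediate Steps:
I(j) = j²
C = 3764 (C = 1405 + 2359 = 3764)
√((-24*9 + I(5)) + C) = √((-24*9 + 5²) + 3764) = √((-216 + 25) + 3764) = √(-191 + 3764) = √3573 = 3*√397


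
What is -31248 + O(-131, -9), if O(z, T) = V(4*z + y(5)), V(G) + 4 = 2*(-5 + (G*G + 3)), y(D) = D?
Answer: 507466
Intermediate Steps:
V(G) = -8 + 2*G² (V(G) = -4 + 2*(-5 + (G*G + 3)) = -4 + 2*(-5 + (G² + 3)) = -4 + 2*(-5 + (3 + G²)) = -4 + 2*(-2 + G²) = -4 + (-4 + 2*G²) = -8 + 2*G²)
O(z, T) = -8 + 2*(5 + 4*z)² (O(z, T) = -8 + 2*(4*z + 5)² = -8 + 2*(5 + 4*z)²)
-31248 + O(-131, -9) = -31248 + (-8 + 2*(5 + 4*(-131))²) = -31248 + (-8 + 2*(5 - 524)²) = -31248 + (-8 + 2*(-519)²) = -31248 + (-8 + 2*269361) = -31248 + (-8 + 538722) = -31248 + 538714 = 507466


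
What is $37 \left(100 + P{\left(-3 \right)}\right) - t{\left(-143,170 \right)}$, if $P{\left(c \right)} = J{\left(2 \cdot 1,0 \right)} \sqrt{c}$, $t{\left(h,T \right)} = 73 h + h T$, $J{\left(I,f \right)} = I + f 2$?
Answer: $38449 + 74 i \sqrt{3} \approx 38449.0 + 128.17 i$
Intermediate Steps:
$J{\left(I,f \right)} = I + 2 f$
$t{\left(h,T \right)} = 73 h + T h$
$P{\left(c \right)} = 2 \sqrt{c}$ ($P{\left(c \right)} = \left(2 \cdot 1 + 2 \cdot 0\right) \sqrt{c} = \left(2 + 0\right) \sqrt{c} = 2 \sqrt{c}$)
$37 \left(100 + P{\left(-3 \right)}\right) - t{\left(-143,170 \right)} = 37 \left(100 + 2 \sqrt{-3}\right) - - 143 \left(73 + 170\right) = 37 \left(100 + 2 i \sqrt{3}\right) - \left(-143\right) 243 = 37 \left(100 + 2 i \sqrt{3}\right) - -34749 = \left(3700 + 74 i \sqrt{3}\right) + 34749 = 38449 + 74 i \sqrt{3}$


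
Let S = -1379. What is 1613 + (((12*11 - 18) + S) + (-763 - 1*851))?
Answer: -1266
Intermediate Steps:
1613 + (((12*11 - 18) + S) + (-763 - 1*851)) = 1613 + (((12*11 - 18) - 1379) + (-763 - 1*851)) = 1613 + (((132 - 18) - 1379) + (-763 - 851)) = 1613 + ((114 - 1379) - 1614) = 1613 + (-1265 - 1614) = 1613 - 2879 = -1266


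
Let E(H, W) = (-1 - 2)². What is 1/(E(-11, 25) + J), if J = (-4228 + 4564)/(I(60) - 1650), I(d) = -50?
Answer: 425/3741 ≈ 0.11361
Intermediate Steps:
E(H, W) = 9 (E(H, W) = (-3)² = 9)
J = -84/425 (J = (-4228 + 4564)/(-50 - 1650) = 336/(-1700) = 336*(-1/1700) = -84/425 ≈ -0.19765)
1/(E(-11, 25) + J) = 1/(9 - 84/425) = 1/(3741/425) = 425/3741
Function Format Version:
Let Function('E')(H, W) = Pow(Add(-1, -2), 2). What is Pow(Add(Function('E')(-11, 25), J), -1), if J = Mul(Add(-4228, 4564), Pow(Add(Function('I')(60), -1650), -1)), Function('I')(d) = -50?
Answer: Rational(425, 3741) ≈ 0.11361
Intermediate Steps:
Function('E')(H, W) = 9 (Function('E')(H, W) = Pow(-3, 2) = 9)
J = Rational(-84, 425) (J = Mul(Add(-4228, 4564), Pow(Add(-50, -1650), -1)) = Mul(336, Pow(-1700, -1)) = Mul(336, Rational(-1, 1700)) = Rational(-84, 425) ≈ -0.19765)
Pow(Add(Function('E')(-11, 25), J), -1) = Pow(Add(9, Rational(-84, 425)), -1) = Pow(Rational(3741, 425), -1) = Rational(425, 3741)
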